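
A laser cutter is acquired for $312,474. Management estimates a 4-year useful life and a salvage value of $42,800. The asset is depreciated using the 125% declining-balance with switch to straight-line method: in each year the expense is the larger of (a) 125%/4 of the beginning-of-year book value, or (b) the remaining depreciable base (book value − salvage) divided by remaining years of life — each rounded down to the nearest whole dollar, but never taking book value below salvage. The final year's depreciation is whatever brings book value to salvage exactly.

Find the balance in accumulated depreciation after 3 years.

$217,227

Depreciable base = $312,474 − $42,800 = $269,674.
Year 1: DB = ⌊$312,474 × 125%/4⌋ = $97,648; SL = ⌊$269,674/4⌋ = $67,418 → take DB $97,648. Book value $214,826.
Year 2: DB = ⌊$214,826 × 125%/4⌋ = $67,133; SL = ⌊$172,026/3⌋ = $57,342 → take DB $67,133. Book value $147,693.
Year 3: DB = ⌊$147,693 × 125%/4⌋ = $46,154; SL = ⌊$104,893/2⌋ = $52,446 → take SL $52,446. Book value $95,247.
Accumulated through year 3 = $312,474 − $95,247 = $217,227.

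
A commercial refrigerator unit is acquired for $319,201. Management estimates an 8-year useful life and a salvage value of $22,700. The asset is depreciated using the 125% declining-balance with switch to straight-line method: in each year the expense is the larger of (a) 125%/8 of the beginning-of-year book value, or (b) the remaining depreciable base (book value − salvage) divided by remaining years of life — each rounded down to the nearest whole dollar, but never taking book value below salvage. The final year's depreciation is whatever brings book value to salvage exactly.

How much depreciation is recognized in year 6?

$33,808

Depreciable base = $319,201 − $22,700 = $296,501.
Year 1: DB = ⌊$319,201 × 125%/8⌋ = $49,875; SL = ⌊$296,501/8⌋ = $37,062 → take DB $49,875. Book value $269,326.
Year 2: DB = ⌊$269,326 × 125%/8⌋ = $42,082; SL = ⌊$246,626/7⌋ = $35,232 → take DB $42,082. Book value $227,244.
Year 3: DB = ⌊$227,244 × 125%/8⌋ = $35,506; SL = ⌊$204,544/6⌋ = $34,090 → take DB $35,506. Book value $191,738.
Year 4: DB = ⌊$191,738 × 125%/8⌋ = $29,959; SL = ⌊$169,038/5⌋ = $33,807 → take SL $33,807. Book value $157,931.
Year 5: DB = ⌊$157,931 × 125%/8⌋ = $24,676; SL = ⌊$135,231/4⌋ = $33,807 → take SL $33,807. Book value $124,124.
Year 6: DB = ⌊$124,124 × 125%/8⌋ = $19,394; SL = ⌊$101,424/3⌋ = $33,808 → take SL $33,808. Book value $90,316.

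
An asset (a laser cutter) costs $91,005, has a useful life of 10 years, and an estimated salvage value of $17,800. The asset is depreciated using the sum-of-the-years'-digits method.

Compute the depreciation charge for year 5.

Depreciable base = $91,005 − $17,800 = $73,205.
Sum of the years' digits = 10+9+8+7+6+5+4+3+2+1 = 55.
Year 1: $73,205 × 10/55 = $13,310. Book value $77,695.
Year 2: $73,205 × 9/55 = $11,979. Book value $65,716.
Year 3: $73,205 × 8/55 = $10,648. Book value $55,068.
Year 4: $73,205 × 7/55 = $9,317. Book value $45,751.
Year 5: $73,205 × 6/55 = $7,986. Book value $37,765.

$7,986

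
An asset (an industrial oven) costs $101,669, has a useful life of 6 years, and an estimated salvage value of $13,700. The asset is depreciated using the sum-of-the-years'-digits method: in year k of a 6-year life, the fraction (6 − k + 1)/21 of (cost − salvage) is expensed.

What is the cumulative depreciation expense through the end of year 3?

$62,835

Depreciable base = $101,669 − $13,700 = $87,969.
Sum of the years' digits = 6+5+4+3+2+1 = 21.
Year 1: $87,969 × 6/21 = $25,134. Book value $76,535.
Year 2: $87,969 × 5/21 = $20,945. Book value $55,590.
Year 3: $87,969 × 4/21 = $16,756. Book value $38,834.
Accumulated through year 3 = $101,669 − $38,834 = $62,835.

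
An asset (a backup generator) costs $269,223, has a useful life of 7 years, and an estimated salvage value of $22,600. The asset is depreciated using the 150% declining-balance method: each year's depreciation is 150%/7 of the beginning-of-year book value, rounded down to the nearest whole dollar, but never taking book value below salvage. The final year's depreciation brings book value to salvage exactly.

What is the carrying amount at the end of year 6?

$63,345

Depreciable base = $269,223 − $22,600 = $246,623.
Year 1: ⌊$269,223 × 150%/7⌋ = $57,690. Book value $211,533.
Year 2: ⌊$211,533 × 150%/7⌋ = $45,328. Book value $166,205.
Year 3: ⌊$166,205 × 150%/7⌋ = $35,615. Book value $130,590.
Year 4: ⌊$130,590 × 150%/7⌋ = $27,983. Book value $102,607.
Year 5: ⌊$102,607 × 150%/7⌋ = $21,987. Book value $80,620.
Year 6: ⌊$80,620 × 150%/7⌋ = $17,275. Book value $63,345.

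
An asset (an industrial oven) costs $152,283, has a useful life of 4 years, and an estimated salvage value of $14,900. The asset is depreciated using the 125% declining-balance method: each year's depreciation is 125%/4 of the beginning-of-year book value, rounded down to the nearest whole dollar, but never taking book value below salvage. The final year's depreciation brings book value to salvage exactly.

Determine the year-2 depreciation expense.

Depreciable base = $152,283 − $14,900 = $137,383.
Year 1: ⌊$152,283 × 125%/4⌋ = $47,588. Book value $104,695.
Year 2: ⌊$104,695 × 125%/4⌋ = $32,717. Book value $71,978.

$32,717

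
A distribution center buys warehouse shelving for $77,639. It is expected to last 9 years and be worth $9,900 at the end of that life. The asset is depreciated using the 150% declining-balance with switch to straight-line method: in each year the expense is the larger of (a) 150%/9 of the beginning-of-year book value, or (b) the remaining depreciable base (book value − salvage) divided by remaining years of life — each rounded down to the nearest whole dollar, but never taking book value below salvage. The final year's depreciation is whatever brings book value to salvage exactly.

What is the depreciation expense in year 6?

Depreciable base = $77,639 − $9,900 = $67,739.
Year 1: DB = ⌊$77,639 × 150%/9⌋ = $12,939; SL = ⌊$67,739/9⌋ = $7,526 → take DB $12,939. Book value $64,700.
Year 2: DB = ⌊$64,700 × 150%/9⌋ = $10,783; SL = ⌊$54,800/8⌋ = $6,850 → take DB $10,783. Book value $53,917.
Year 3: DB = ⌊$53,917 × 150%/9⌋ = $8,986; SL = ⌊$44,017/7⌋ = $6,288 → take DB $8,986. Book value $44,931.
Year 4: DB = ⌊$44,931 × 150%/9⌋ = $7,488; SL = ⌊$35,031/6⌋ = $5,838 → take DB $7,488. Book value $37,443.
Year 5: DB = ⌊$37,443 × 150%/9⌋ = $6,240; SL = ⌊$27,543/5⌋ = $5,508 → take DB $6,240. Book value $31,203.
Year 6: DB = ⌊$31,203 × 150%/9⌋ = $5,200; SL = ⌊$21,303/4⌋ = $5,325 → take SL $5,325. Book value $25,878.

$5,325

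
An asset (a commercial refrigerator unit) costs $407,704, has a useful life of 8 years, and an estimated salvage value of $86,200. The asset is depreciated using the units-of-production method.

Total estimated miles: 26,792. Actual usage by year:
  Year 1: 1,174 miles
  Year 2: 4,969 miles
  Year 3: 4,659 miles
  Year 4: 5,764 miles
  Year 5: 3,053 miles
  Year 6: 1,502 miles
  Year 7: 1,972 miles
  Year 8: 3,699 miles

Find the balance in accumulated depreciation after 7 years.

Depreciable base = $407,704 − $86,200 = $321,504.
Rate = $321,504 / 26,792 miles = $12 per mile.
Year 1: 1,174 × $12 = $14,088. Book value $393,616.
Year 2: 4,969 × $12 = $59,628. Book value $333,988.
Year 3: 4,659 × $12 = $55,908. Book value $278,080.
Year 4: 5,764 × $12 = $69,168. Book value $208,912.
Year 5: 3,053 × $12 = $36,636. Book value $172,276.
Year 6: 1,502 × $12 = $18,024. Book value $154,252.
Year 7: 1,972 × $12 = $23,664. Book value $130,588.
Accumulated through year 7 = $407,704 − $130,588 = $277,116.

$277,116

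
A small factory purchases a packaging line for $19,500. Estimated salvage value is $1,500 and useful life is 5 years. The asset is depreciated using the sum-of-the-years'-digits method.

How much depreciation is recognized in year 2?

$4,800

Depreciable base = $19,500 − $1,500 = $18,000.
Sum of the years' digits = 5+4+3+2+1 = 15.
Year 1: $18,000 × 5/15 = $6,000. Book value $13,500.
Year 2: $18,000 × 4/15 = $4,800. Book value $8,700.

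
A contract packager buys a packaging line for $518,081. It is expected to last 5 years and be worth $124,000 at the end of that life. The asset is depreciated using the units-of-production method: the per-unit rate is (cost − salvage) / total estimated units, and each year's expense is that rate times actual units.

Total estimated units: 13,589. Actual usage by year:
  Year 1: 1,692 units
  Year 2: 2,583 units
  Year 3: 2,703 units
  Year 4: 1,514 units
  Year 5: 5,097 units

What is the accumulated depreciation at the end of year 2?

$123,975

Depreciable base = $518,081 − $124,000 = $394,081.
Rate = $394,081 / 13,589 units = $29 per unit.
Year 1: 1,692 × $29 = $49,068. Book value $469,013.
Year 2: 2,583 × $29 = $74,907. Book value $394,106.
Accumulated through year 2 = $518,081 − $394,106 = $123,975.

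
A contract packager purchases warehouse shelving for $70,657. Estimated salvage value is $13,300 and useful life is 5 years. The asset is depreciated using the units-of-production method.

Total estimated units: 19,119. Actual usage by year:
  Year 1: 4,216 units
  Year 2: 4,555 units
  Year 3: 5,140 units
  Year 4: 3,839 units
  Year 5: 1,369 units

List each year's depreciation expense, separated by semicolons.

$12,648; $13,665; $15,420; $11,517; $4,107

Depreciable base = $70,657 − $13,300 = $57,357.
Rate = $57,357 / 19,119 units = $3 per unit.
Year 1: 4,216 × $3 = $12,648. Book value $58,009.
Year 2: 4,555 × $3 = $13,665. Book value $44,344.
Year 3: 5,140 × $3 = $15,420. Book value $28,924.
Year 4: 3,839 × $3 = $11,517. Book value $17,407.
Year 5: 1,369 × $3 = $4,107. Book value $13,300.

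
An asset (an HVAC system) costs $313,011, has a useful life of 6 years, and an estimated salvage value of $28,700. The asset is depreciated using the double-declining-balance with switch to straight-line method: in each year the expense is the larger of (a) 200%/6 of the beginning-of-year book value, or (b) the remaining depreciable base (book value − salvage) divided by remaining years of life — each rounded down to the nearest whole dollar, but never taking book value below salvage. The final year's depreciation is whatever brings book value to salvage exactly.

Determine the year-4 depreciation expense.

Depreciable base = $313,011 − $28,700 = $284,311.
Year 1: DB = ⌊$313,011 × 200%/6⌋ = $104,337; SL = ⌊$284,311/6⌋ = $47,385 → take DB $104,337. Book value $208,674.
Year 2: DB = ⌊$208,674 × 200%/6⌋ = $69,558; SL = ⌊$179,974/5⌋ = $35,994 → take DB $69,558. Book value $139,116.
Year 3: DB = ⌊$139,116 × 200%/6⌋ = $46,372; SL = ⌊$110,416/4⌋ = $27,604 → take DB $46,372. Book value $92,744.
Year 4: DB = ⌊$92,744 × 200%/6⌋ = $30,914; SL = ⌊$64,044/3⌋ = $21,348 → take DB $30,914. Book value $61,830.

$30,914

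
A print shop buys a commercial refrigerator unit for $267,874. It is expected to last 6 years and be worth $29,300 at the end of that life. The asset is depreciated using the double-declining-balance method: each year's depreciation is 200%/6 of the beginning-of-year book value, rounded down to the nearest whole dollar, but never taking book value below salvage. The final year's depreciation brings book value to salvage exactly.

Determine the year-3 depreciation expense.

Depreciable base = $267,874 − $29,300 = $238,574.
Year 1: ⌊$267,874 × 200%/6⌋ = $89,291. Book value $178,583.
Year 2: ⌊$178,583 × 200%/6⌋ = $59,527. Book value $119,056.
Year 3: ⌊$119,056 × 200%/6⌋ = $39,685. Book value $79,371.

$39,685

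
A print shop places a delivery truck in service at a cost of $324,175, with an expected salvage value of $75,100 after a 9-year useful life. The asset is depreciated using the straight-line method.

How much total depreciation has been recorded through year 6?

Depreciable base = $324,175 − $75,100 = $249,075.
Annual expense = $249,075 / 9 = $27,675.
End of year 1: book value $296,500.
End of year 2: book value $268,825.
End of year 3: book value $241,150.
End of year 4: book value $213,475.
End of year 5: book value $185,800.
End of year 6: book value $158,125.
Accumulated through year 6 = $324,175 − $158,125 = $166,050.

$166,050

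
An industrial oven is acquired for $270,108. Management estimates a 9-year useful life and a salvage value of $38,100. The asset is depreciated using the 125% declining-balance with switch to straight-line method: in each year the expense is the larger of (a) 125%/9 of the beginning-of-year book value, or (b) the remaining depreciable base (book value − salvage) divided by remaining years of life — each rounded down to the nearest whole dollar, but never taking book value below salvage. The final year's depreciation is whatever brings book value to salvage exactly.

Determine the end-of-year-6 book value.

Depreciable base = $270,108 − $38,100 = $232,008.
Year 1: DB = ⌊$270,108 × 125%/9⌋ = $37,515; SL = ⌊$232,008/9⌋ = $25,778 → take DB $37,515. Book value $232,593.
Year 2: DB = ⌊$232,593 × 125%/9⌋ = $32,304; SL = ⌊$194,493/8⌋ = $24,311 → take DB $32,304. Book value $200,289.
Year 3: DB = ⌊$200,289 × 125%/9⌋ = $27,817; SL = ⌊$162,189/7⌋ = $23,169 → take DB $27,817. Book value $172,472.
Year 4: DB = ⌊$172,472 × 125%/9⌋ = $23,954; SL = ⌊$134,372/6⌋ = $22,395 → take DB $23,954. Book value $148,518.
Year 5: DB = ⌊$148,518 × 125%/9⌋ = $20,627; SL = ⌊$110,418/5⌋ = $22,083 → take SL $22,083. Book value $126,435.
Year 6: DB = ⌊$126,435 × 125%/9⌋ = $17,560; SL = ⌊$88,335/4⌋ = $22,083 → take SL $22,083. Book value $104,352.

$104,352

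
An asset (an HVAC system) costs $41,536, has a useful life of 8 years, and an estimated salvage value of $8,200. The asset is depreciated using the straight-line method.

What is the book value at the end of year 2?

$33,202

Depreciable base = $41,536 − $8,200 = $33,336.
Annual expense = $33,336 / 8 = $4,167.
End of year 1: book value $37,369.
End of year 2: book value $33,202.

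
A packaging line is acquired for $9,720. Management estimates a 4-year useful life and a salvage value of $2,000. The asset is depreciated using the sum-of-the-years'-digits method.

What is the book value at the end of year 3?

Depreciable base = $9,720 − $2,000 = $7,720.
Sum of the years' digits = 4+3+2+1 = 10.
Year 1: $7,720 × 4/10 = $3,088. Book value $6,632.
Year 2: $7,720 × 3/10 = $2,316. Book value $4,316.
Year 3: $7,720 × 2/10 = $1,544. Book value $2,772.

$2,772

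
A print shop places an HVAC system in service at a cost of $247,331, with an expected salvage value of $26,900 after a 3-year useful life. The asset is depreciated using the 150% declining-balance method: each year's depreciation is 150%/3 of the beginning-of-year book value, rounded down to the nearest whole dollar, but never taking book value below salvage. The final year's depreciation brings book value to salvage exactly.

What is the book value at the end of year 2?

Depreciable base = $247,331 − $26,900 = $220,431.
Year 1: ⌊$247,331 × 150%/3⌋ = $123,665. Book value $123,666.
Year 2: ⌊$123,666 × 150%/3⌋ = $61,833. Book value $61,833.

$61,833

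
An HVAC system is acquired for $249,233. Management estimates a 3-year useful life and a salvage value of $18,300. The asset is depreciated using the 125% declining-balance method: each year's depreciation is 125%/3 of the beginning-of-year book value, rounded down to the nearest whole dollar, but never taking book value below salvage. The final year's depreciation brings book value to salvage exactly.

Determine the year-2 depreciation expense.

$60,577

Depreciable base = $249,233 − $18,300 = $230,933.
Year 1: ⌊$249,233 × 125%/3⌋ = $103,847. Book value $145,386.
Year 2: ⌊$145,386 × 125%/3⌋ = $60,577. Book value $84,809.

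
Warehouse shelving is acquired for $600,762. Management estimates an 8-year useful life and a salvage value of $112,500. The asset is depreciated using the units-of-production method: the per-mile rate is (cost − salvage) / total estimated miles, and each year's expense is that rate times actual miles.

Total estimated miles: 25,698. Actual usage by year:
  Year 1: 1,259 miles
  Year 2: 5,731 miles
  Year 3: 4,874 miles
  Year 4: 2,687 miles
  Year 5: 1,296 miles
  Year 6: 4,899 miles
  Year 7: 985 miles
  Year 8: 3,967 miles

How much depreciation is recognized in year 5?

$24,624

Depreciable base = $600,762 − $112,500 = $488,262.
Rate = $488,262 / 25,698 miles = $19 per mile.
Year 1: 1,259 × $19 = $23,921. Book value $576,841.
Year 2: 5,731 × $19 = $108,889. Book value $467,952.
Year 3: 4,874 × $19 = $92,606. Book value $375,346.
Year 4: 2,687 × $19 = $51,053. Book value $324,293.
Year 5: 1,296 × $19 = $24,624. Book value $299,669.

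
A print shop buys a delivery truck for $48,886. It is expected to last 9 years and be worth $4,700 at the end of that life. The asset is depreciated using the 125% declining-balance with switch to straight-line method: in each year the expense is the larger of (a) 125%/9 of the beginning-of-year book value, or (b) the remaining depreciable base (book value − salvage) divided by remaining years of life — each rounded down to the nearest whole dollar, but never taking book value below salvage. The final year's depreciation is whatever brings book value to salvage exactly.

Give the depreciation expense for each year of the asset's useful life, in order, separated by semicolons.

$6,789; $5,846; $5,034; $4,419; $4,419; $4,419; $4,420; $4,420; $4,420

Depreciable base = $48,886 − $4,700 = $44,186.
Year 1: DB = ⌊$48,886 × 125%/9⌋ = $6,789; SL = ⌊$44,186/9⌋ = $4,909 → take DB $6,789. Book value $42,097.
Year 2: DB = ⌊$42,097 × 125%/9⌋ = $5,846; SL = ⌊$37,397/8⌋ = $4,674 → take DB $5,846. Book value $36,251.
Year 3: DB = ⌊$36,251 × 125%/9⌋ = $5,034; SL = ⌊$31,551/7⌋ = $4,507 → take DB $5,034. Book value $31,217.
Year 4: DB = ⌊$31,217 × 125%/9⌋ = $4,335; SL = ⌊$26,517/6⌋ = $4,419 → take SL $4,419. Book value $26,798.
Year 5: DB = ⌊$26,798 × 125%/9⌋ = $3,721; SL = ⌊$22,098/5⌋ = $4,419 → take SL $4,419. Book value $22,379.
Year 6: DB = ⌊$22,379 × 125%/9⌋ = $3,108; SL = ⌊$17,679/4⌋ = $4,419 → take SL $4,419. Book value $17,960.
Year 7: DB = ⌊$17,960 × 125%/9⌋ = $2,494; SL = ⌊$13,260/3⌋ = $4,420 → take SL $4,420. Book value $13,540.
Year 8: DB = ⌊$13,540 × 125%/9⌋ = $1,880; SL = ⌊$8,840/2⌋ = $4,420 → take SL $4,420. Book value $9,120.
Year 9 (final): $9,120 − $4,700 = $4,420. Book value $4,700.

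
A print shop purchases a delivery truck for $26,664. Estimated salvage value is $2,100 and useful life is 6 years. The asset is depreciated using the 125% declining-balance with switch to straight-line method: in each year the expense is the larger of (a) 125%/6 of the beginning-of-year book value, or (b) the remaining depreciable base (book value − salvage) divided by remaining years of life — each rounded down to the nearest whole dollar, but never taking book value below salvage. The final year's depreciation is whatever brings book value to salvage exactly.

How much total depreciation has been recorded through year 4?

$17,258

Depreciable base = $26,664 − $2,100 = $24,564.
Year 1: DB = ⌊$26,664 × 125%/6⌋ = $5,555; SL = ⌊$24,564/6⌋ = $4,094 → take DB $5,555. Book value $21,109.
Year 2: DB = ⌊$21,109 × 125%/6⌋ = $4,397; SL = ⌊$19,009/5⌋ = $3,801 → take DB $4,397. Book value $16,712.
Year 3: DB = ⌊$16,712 × 125%/6⌋ = $3,481; SL = ⌊$14,612/4⌋ = $3,653 → take SL $3,653. Book value $13,059.
Year 4: DB = ⌊$13,059 × 125%/6⌋ = $2,720; SL = ⌊$10,959/3⌋ = $3,653 → take SL $3,653. Book value $9,406.
Accumulated through year 4 = $26,664 − $9,406 = $17,258.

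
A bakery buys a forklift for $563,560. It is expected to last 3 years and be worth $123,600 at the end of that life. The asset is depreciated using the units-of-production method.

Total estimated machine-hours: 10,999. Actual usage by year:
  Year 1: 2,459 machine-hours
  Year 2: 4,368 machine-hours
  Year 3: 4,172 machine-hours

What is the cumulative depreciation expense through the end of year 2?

Depreciable base = $563,560 − $123,600 = $439,960.
Rate = $439,960 / 10,999 machine-hours = $40 per machine-hour.
Year 1: 2,459 × $40 = $98,360. Book value $465,200.
Year 2: 4,368 × $40 = $174,720. Book value $290,480.
Accumulated through year 2 = $563,560 − $290,480 = $273,080.

$273,080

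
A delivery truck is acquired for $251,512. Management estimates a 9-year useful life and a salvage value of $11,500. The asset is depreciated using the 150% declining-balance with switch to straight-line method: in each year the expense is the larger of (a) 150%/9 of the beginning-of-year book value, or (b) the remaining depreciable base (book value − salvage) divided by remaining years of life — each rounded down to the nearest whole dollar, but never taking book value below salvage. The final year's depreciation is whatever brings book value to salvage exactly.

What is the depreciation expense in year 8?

$21,959

Depreciable base = $251,512 − $11,500 = $240,012.
Year 1: DB = ⌊$251,512 × 150%/9⌋ = $41,918; SL = ⌊$240,012/9⌋ = $26,668 → take DB $41,918. Book value $209,594.
Year 2: DB = ⌊$209,594 × 150%/9⌋ = $34,932; SL = ⌊$198,094/8⌋ = $24,761 → take DB $34,932. Book value $174,662.
Year 3: DB = ⌊$174,662 × 150%/9⌋ = $29,110; SL = ⌊$163,162/7⌋ = $23,308 → take DB $29,110. Book value $145,552.
Year 4: DB = ⌊$145,552 × 150%/9⌋ = $24,258; SL = ⌊$134,052/6⌋ = $22,342 → take DB $24,258. Book value $121,294.
Year 5: DB = ⌊$121,294 × 150%/9⌋ = $20,215; SL = ⌊$109,794/5⌋ = $21,958 → take SL $21,958. Book value $99,336.
Year 6: DB = ⌊$99,336 × 150%/9⌋ = $16,556; SL = ⌊$87,836/4⌋ = $21,959 → take SL $21,959. Book value $77,377.
Year 7: DB = ⌊$77,377 × 150%/9⌋ = $12,896; SL = ⌊$65,877/3⌋ = $21,959 → take SL $21,959. Book value $55,418.
Year 8: DB = ⌊$55,418 × 150%/9⌋ = $9,236; SL = ⌊$43,918/2⌋ = $21,959 → take SL $21,959. Book value $33,459.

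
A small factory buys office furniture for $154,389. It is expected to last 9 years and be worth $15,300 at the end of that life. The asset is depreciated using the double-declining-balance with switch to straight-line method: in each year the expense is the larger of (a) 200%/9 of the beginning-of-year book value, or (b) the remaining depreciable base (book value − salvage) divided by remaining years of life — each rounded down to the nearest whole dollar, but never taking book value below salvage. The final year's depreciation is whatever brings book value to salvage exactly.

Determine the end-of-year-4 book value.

Depreciable base = $154,389 − $15,300 = $139,089.
Year 1: DB = ⌊$154,389 × 200%/9⌋ = $34,308; SL = ⌊$139,089/9⌋ = $15,454 → take DB $34,308. Book value $120,081.
Year 2: DB = ⌊$120,081 × 200%/9⌋ = $26,684; SL = ⌊$104,781/8⌋ = $13,097 → take DB $26,684. Book value $93,397.
Year 3: DB = ⌊$93,397 × 200%/9⌋ = $20,754; SL = ⌊$78,097/7⌋ = $11,156 → take DB $20,754. Book value $72,643.
Year 4: DB = ⌊$72,643 × 200%/9⌋ = $16,142; SL = ⌊$57,343/6⌋ = $9,557 → take DB $16,142. Book value $56,501.

$56,501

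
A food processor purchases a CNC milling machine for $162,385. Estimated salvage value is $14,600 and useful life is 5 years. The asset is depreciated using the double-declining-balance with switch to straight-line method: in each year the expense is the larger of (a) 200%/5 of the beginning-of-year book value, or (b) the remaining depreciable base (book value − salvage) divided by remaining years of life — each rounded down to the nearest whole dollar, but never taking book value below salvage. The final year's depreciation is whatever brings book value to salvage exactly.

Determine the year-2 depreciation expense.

Depreciable base = $162,385 − $14,600 = $147,785.
Year 1: DB = ⌊$162,385 × 200%/5⌋ = $64,954; SL = ⌊$147,785/5⌋ = $29,557 → take DB $64,954. Book value $97,431.
Year 2: DB = ⌊$97,431 × 200%/5⌋ = $38,972; SL = ⌊$82,831/4⌋ = $20,707 → take DB $38,972. Book value $58,459.

$38,972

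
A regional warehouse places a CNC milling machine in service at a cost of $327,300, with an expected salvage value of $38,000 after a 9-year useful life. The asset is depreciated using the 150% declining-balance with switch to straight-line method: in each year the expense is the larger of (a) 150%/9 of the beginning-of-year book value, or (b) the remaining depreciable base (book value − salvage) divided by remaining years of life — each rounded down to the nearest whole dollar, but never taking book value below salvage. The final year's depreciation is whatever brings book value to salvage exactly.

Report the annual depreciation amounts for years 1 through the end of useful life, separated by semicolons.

Depreciable base = $327,300 − $38,000 = $289,300.
Year 1: DB = ⌊$327,300 × 150%/9⌋ = $54,550; SL = ⌊$289,300/9⌋ = $32,144 → take DB $54,550. Book value $272,750.
Year 2: DB = ⌊$272,750 × 150%/9⌋ = $45,458; SL = ⌊$234,750/8⌋ = $29,343 → take DB $45,458. Book value $227,292.
Year 3: DB = ⌊$227,292 × 150%/9⌋ = $37,882; SL = ⌊$189,292/7⌋ = $27,041 → take DB $37,882. Book value $189,410.
Year 4: DB = ⌊$189,410 × 150%/9⌋ = $31,568; SL = ⌊$151,410/6⌋ = $25,235 → take DB $31,568. Book value $157,842.
Year 5: DB = ⌊$157,842 × 150%/9⌋ = $26,307; SL = ⌊$119,842/5⌋ = $23,968 → take DB $26,307. Book value $131,535.
Year 6: DB = ⌊$131,535 × 150%/9⌋ = $21,922; SL = ⌊$93,535/4⌋ = $23,383 → take SL $23,383. Book value $108,152.
Year 7: DB = ⌊$108,152 × 150%/9⌋ = $18,025; SL = ⌊$70,152/3⌋ = $23,384 → take SL $23,384. Book value $84,768.
Year 8: DB = ⌊$84,768 × 150%/9⌋ = $14,128; SL = ⌊$46,768/2⌋ = $23,384 → take SL $23,384. Book value $61,384.
Year 9 (final): $61,384 − $38,000 = $23,384. Book value $38,000.

$54,550; $45,458; $37,882; $31,568; $26,307; $23,383; $23,384; $23,384; $23,384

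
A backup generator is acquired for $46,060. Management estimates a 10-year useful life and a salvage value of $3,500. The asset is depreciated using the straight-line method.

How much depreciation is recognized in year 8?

Depreciable base = $46,060 − $3,500 = $42,560.
Annual expense = $42,560 / 10 = $4,256.

$4,256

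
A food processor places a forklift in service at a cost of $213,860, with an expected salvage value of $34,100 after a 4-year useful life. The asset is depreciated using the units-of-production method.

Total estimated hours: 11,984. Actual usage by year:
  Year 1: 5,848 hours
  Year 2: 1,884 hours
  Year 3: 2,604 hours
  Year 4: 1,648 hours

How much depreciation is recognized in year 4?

$24,720

Depreciable base = $213,860 − $34,100 = $179,760.
Rate = $179,760 / 11,984 hours = $15 per hour.
Year 1: 5,848 × $15 = $87,720. Book value $126,140.
Year 2: 1,884 × $15 = $28,260. Book value $97,880.
Year 3: 2,604 × $15 = $39,060. Book value $58,820.
Year 4: 1,648 × $15 = $24,720. Book value $34,100.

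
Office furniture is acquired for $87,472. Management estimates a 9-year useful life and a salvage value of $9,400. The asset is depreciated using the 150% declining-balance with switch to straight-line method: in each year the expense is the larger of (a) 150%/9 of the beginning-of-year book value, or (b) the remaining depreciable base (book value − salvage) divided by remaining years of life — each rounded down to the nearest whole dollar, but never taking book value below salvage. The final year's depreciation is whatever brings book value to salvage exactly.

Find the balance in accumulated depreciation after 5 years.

$52,317

Depreciable base = $87,472 − $9,400 = $78,072.
Year 1: DB = ⌊$87,472 × 150%/9⌋ = $14,578; SL = ⌊$78,072/9⌋ = $8,674 → take DB $14,578. Book value $72,894.
Year 2: DB = ⌊$72,894 × 150%/9⌋ = $12,149; SL = ⌊$63,494/8⌋ = $7,936 → take DB $12,149. Book value $60,745.
Year 3: DB = ⌊$60,745 × 150%/9⌋ = $10,124; SL = ⌊$51,345/7⌋ = $7,335 → take DB $10,124. Book value $50,621.
Year 4: DB = ⌊$50,621 × 150%/9⌋ = $8,436; SL = ⌊$41,221/6⌋ = $6,870 → take DB $8,436. Book value $42,185.
Year 5: DB = ⌊$42,185 × 150%/9⌋ = $7,030; SL = ⌊$32,785/5⌋ = $6,557 → take DB $7,030. Book value $35,155.
Accumulated through year 5 = $87,472 − $35,155 = $52,317.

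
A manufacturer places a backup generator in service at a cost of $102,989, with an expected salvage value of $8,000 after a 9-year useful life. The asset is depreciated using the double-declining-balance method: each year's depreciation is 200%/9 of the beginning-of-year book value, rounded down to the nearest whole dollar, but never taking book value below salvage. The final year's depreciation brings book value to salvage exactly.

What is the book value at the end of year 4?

$37,690

Depreciable base = $102,989 − $8,000 = $94,989.
Year 1: ⌊$102,989 × 200%/9⌋ = $22,886. Book value $80,103.
Year 2: ⌊$80,103 × 200%/9⌋ = $17,800. Book value $62,303.
Year 3: ⌊$62,303 × 200%/9⌋ = $13,845. Book value $48,458.
Year 4: ⌊$48,458 × 200%/9⌋ = $10,768. Book value $37,690.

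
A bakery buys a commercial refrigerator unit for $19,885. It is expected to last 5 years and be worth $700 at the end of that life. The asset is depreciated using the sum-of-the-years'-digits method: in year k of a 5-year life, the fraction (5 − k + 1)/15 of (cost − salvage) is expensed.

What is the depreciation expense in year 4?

Depreciable base = $19,885 − $700 = $19,185.
Sum of the years' digits = 5+4+3+2+1 = 15.
Year 1: $19,185 × 5/15 = $6,395. Book value $13,490.
Year 2: $19,185 × 4/15 = $5,116. Book value $8,374.
Year 3: $19,185 × 3/15 = $3,837. Book value $4,537.
Year 4: $19,185 × 2/15 = $2,558. Book value $1,979.

$2,558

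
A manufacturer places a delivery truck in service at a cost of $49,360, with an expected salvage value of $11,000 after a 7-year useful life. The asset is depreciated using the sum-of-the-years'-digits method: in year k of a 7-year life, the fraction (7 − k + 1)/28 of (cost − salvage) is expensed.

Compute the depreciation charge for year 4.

$5,480

Depreciable base = $49,360 − $11,000 = $38,360.
Sum of the years' digits = 7+6+5+4+3+2+1 = 28.
Year 1: $38,360 × 7/28 = $9,590. Book value $39,770.
Year 2: $38,360 × 6/28 = $8,220. Book value $31,550.
Year 3: $38,360 × 5/28 = $6,850. Book value $24,700.
Year 4: $38,360 × 4/28 = $5,480. Book value $19,220.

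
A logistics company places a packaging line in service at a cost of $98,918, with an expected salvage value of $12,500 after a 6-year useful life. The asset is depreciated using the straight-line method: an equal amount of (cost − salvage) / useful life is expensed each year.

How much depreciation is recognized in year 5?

$14,403

Depreciable base = $98,918 − $12,500 = $86,418.
Annual expense = $86,418 / 6 = $14,403.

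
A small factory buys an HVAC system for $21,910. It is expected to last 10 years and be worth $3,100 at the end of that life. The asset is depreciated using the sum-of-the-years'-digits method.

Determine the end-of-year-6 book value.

Depreciable base = $21,910 − $3,100 = $18,810.
Sum of the years' digits = 10+9+8+7+6+5+4+3+2+1 = 55.
Year 1: $18,810 × 10/55 = $3,420. Book value $18,490.
Year 2: $18,810 × 9/55 = $3,078. Book value $15,412.
Year 3: $18,810 × 8/55 = $2,736. Book value $12,676.
Year 4: $18,810 × 7/55 = $2,394. Book value $10,282.
Year 5: $18,810 × 6/55 = $2,052. Book value $8,230.
Year 6: $18,810 × 5/55 = $1,710. Book value $6,520.

$6,520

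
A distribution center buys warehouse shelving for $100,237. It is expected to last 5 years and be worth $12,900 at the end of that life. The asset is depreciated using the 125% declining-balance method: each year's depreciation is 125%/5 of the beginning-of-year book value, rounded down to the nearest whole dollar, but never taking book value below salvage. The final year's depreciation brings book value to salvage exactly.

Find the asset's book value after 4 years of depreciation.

Depreciable base = $100,237 − $12,900 = $87,337.
Year 1: ⌊$100,237 × 125%/5⌋ = $25,059. Book value $75,178.
Year 2: ⌊$75,178 × 125%/5⌋ = $18,794. Book value $56,384.
Year 3: ⌊$56,384 × 125%/5⌋ = $14,096. Book value $42,288.
Year 4: ⌊$42,288 × 125%/5⌋ = $10,572. Book value $31,716.

$31,716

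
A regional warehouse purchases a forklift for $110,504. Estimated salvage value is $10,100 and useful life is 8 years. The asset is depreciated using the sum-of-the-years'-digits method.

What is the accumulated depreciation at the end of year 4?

$72,514

Depreciable base = $110,504 − $10,100 = $100,404.
Sum of the years' digits = 8+7+6+5+4+3+2+1 = 36.
Year 1: $100,404 × 8/36 = $22,312. Book value $88,192.
Year 2: $100,404 × 7/36 = $19,523. Book value $68,669.
Year 3: $100,404 × 6/36 = $16,734. Book value $51,935.
Year 4: $100,404 × 5/36 = $13,945. Book value $37,990.
Accumulated through year 4 = $110,504 − $37,990 = $72,514.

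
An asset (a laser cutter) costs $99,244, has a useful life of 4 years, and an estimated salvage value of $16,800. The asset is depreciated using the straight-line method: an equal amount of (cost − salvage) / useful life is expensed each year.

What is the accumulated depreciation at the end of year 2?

Depreciable base = $99,244 − $16,800 = $82,444.
Annual expense = $82,444 / 4 = $20,611.
End of year 1: book value $78,633.
End of year 2: book value $58,022.
Accumulated through year 2 = $99,244 − $58,022 = $41,222.

$41,222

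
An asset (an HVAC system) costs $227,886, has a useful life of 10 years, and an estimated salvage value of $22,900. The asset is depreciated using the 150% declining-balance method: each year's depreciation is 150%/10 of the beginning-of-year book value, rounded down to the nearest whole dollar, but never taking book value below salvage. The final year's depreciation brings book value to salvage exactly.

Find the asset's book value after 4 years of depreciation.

$118,960

Depreciable base = $227,886 − $22,900 = $204,986.
Year 1: ⌊$227,886 × 150%/10⌋ = $34,182. Book value $193,704.
Year 2: ⌊$193,704 × 150%/10⌋ = $29,055. Book value $164,649.
Year 3: ⌊$164,649 × 150%/10⌋ = $24,697. Book value $139,952.
Year 4: ⌊$139,952 × 150%/10⌋ = $20,992. Book value $118,960.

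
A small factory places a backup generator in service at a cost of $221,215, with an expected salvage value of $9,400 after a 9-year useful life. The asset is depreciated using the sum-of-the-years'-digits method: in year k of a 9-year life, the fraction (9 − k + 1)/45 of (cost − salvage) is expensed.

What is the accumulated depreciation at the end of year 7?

$197,694

Depreciable base = $221,215 − $9,400 = $211,815.
Sum of the years' digits = 9+8+7+6+5+4+3+2+1 = 45.
Year 1: $211,815 × 9/45 = $42,363. Book value $178,852.
Year 2: $211,815 × 8/45 = $37,656. Book value $141,196.
Year 3: $211,815 × 7/45 = $32,949. Book value $108,247.
Year 4: $211,815 × 6/45 = $28,242. Book value $80,005.
Year 5: $211,815 × 5/45 = $23,535. Book value $56,470.
Year 6: $211,815 × 4/45 = $18,828. Book value $37,642.
Year 7: $211,815 × 3/45 = $14,121. Book value $23,521.
Accumulated through year 7 = $221,215 − $23,521 = $197,694.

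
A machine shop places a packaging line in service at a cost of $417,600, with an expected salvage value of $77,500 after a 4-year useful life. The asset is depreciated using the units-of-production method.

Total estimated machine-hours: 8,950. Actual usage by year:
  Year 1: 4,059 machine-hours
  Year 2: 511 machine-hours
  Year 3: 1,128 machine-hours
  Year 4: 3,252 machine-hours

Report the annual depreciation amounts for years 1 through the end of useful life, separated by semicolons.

$154,242; $19,418; $42,864; $123,576

Depreciable base = $417,600 − $77,500 = $340,100.
Rate = $340,100 / 8,950 machine-hours = $38 per machine-hour.
Year 1: 4,059 × $38 = $154,242. Book value $263,358.
Year 2: 511 × $38 = $19,418. Book value $243,940.
Year 3: 1,128 × $38 = $42,864. Book value $201,076.
Year 4: 3,252 × $38 = $123,576. Book value $77,500.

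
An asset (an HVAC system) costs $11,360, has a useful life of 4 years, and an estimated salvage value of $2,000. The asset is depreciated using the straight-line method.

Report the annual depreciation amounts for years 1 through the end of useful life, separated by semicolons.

$2,340; $2,340; $2,340; $2,340

Depreciable base = $11,360 − $2,000 = $9,360.
Annual expense = $9,360 / 4 = $2,340.
End of year 1: book value $9,020.
End of year 2: book value $6,680.
End of year 3: book value $4,340.
End of year 4: book value $2,000.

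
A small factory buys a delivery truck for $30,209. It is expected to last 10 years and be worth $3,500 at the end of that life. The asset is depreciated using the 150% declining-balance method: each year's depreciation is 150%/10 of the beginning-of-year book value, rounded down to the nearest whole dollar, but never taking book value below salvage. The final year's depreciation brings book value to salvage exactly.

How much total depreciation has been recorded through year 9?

$23,210

Depreciable base = $30,209 − $3,500 = $26,709.
Year 1: ⌊$30,209 × 150%/10⌋ = $4,531. Book value $25,678.
Year 2: ⌊$25,678 × 150%/10⌋ = $3,851. Book value $21,827.
Year 3: ⌊$21,827 × 150%/10⌋ = $3,274. Book value $18,553.
Year 4: ⌊$18,553 × 150%/10⌋ = $2,782. Book value $15,771.
Year 5: ⌊$15,771 × 150%/10⌋ = $2,365. Book value $13,406.
Year 6: ⌊$13,406 × 150%/10⌋ = $2,010. Book value $11,396.
Year 7: ⌊$11,396 × 150%/10⌋ = $1,709. Book value $9,687.
Year 8: ⌊$9,687 × 150%/10⌋ = $1,453. Book value $8,234.
Year 9: ⌊$8,234 × 150%/10⌋ = $1,235. Book value $6,999.
Accumulated through year 9 = $30,209 − $6,999 = $23,210.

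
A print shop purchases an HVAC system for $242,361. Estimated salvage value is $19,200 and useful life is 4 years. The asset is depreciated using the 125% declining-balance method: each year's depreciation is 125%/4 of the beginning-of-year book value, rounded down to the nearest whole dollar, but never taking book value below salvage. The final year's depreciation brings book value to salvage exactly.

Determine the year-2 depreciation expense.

$52,070

Depreciable base = $242,361 − $19,200 = $223,161.
Year 1: ⌊$242,361 × 125%/4⌋ = $75,737. Book value $166,624.
Year 2: ⌊$166,624 × 125%/4⌋ = $52,070. Book value $114,554.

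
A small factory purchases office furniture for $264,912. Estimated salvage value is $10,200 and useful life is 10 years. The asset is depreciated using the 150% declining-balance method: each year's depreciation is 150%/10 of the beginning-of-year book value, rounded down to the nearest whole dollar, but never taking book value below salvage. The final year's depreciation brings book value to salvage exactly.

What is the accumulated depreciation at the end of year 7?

Depreciable base = $264,912 − $10,200 = $254,712.
Year 1: ⌊$264,912 × 150%/10⌋ = $39,736. Book value $225,176.
Year 2: ⌊$225,176 × 150%/10⌋ = $33,776. Book value $191,400.
Year 3: ⌊$191,400 × 150%/10⌋ = $28,710. Book value $162,690.
Year 4: ⌊$162,690 × 150%/10⌋ = $24,403. Book value $138,287.
Year 5: ⌊$138,287 × 150%/10⌋ = $20,743. Book value $117,544.
Year 6: ⌊$117,544 × 150%/10⌋ = $17,631. Book value $99,913.
Year 7: ⌊$99,913 × 150%/10⌋ = $14,986. Book value $84,927.
Accumulated through year 7 = $264,912 − $84,927 = $179,985.

$179,985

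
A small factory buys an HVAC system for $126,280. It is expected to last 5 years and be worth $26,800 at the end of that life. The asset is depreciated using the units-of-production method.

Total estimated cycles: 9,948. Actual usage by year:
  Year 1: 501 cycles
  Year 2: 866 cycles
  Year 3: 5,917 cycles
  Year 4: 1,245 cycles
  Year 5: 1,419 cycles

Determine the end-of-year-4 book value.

Depreciable base = $126,280 − $26,800 = $99,480.
Rate = $99,480 / 9,948 cycles = $10 per cycle.
Year 1: 501 × $10 = $5,010. Book value $121,270.
Year 2: 866 × $10 = $8,660. Book value $112,610.
Year 3: 5,917 × $10 = $59,170. Book value $53,440.
Year 4: 1,245 × $10 = $12,450. Book value $40,990.

$40,990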